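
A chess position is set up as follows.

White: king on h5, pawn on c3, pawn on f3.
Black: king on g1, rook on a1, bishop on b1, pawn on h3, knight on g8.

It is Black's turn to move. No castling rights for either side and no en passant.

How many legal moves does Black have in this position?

Black to move; king on g1.
In check: no.
Legal moves: Ne7, Nh6, Nf6+, Kh2, Kg2, Kf2, Kh1, Kf1, Bh7, Bg6+, Bf5, Be4, Bd3, Bc2, Ba2, Ra8, Ra7, Ra6, Ra5+, Ra4, Ra3, Ra2, h2.
Count: 23.

23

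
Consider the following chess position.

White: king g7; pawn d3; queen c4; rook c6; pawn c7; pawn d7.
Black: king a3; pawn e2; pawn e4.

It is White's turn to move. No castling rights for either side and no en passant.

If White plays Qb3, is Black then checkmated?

no

After Qb3: black king on a3; in check: yes, from the white queen on b3.
Black has 1 legal reply: Kxb3.
In check but a legal move exists → not checkmate.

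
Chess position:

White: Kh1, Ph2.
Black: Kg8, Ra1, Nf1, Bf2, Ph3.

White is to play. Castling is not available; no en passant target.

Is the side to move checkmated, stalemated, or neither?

stalemate

White to move; white king on h1.
In check: no.
King squares — g1: attacked by Bf2; g2: attacked by Ph3; h2: own pawn.
Legal moves for White: none.
Not in check and no legal moves → stalemate.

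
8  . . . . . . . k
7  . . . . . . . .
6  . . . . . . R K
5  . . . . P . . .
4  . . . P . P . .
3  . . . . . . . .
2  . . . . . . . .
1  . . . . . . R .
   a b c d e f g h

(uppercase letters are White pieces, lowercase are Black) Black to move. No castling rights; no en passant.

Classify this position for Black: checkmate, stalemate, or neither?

Black to move; black king on h8.
In check: no.
King squares — g7: attacked by Rg6; h7: attacked by Kh6; g8: attacked by Rg6.
Legal moves for Black: none.
Not in check and no legal moves → stalemate.

stalemate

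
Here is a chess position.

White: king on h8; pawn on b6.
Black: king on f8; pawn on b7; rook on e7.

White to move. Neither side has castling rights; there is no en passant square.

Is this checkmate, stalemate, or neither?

stalemate

White to move; white king on h8.
In check: no.
King squares — g7: attacked by Re7; h7: attacked by Re7; g8: attacked by Kf8.
Legal moves for White: none.
Not in check and no legal moves → stalemate.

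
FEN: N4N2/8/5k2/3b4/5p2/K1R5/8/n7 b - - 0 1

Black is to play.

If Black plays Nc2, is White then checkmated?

After Nc2: white king on a3; in check: yes, from the black knight on c2.
White has 3 legal replies: Ka4, Kb2, Rxc2.
In check but a legal move exists → not checkmate.

no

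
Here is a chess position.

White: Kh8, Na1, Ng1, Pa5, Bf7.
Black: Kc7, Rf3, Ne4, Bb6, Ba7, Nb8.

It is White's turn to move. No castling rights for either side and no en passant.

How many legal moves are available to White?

White to move; king on h8.
In check: no.
Legal moves: Kg8, Kh7, Kg7, Bg8, Be8, Bg6, Be6, Bh5, Bd5, Bc4, Bb3, Ba2, Nh3, Nxf3, Ne2, Nb3, Nc2, axb6+, a6.
Count: 19.

19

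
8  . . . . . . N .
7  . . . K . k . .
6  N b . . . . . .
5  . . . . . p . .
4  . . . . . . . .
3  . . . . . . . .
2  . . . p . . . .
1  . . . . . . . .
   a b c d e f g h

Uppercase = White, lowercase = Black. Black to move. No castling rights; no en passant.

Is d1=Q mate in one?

After d1=Q: white king on d7; in check: yes, from the black queen on d1.
White has 2 legal replies: Kc8, Kc6.
In check but a legal move exists → not checkmate.

no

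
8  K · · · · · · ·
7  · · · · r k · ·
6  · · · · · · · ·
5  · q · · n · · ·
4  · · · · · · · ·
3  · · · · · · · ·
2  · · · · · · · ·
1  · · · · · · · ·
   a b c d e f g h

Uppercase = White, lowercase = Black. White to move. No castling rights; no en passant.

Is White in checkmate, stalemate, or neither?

stalemate

White to move; white king on a8.
In check: no.
King squares — a7: attacked by Re7; b7: attacked by Qb5; b8: attacked by Qb5.
Legal moves for White: none.
Not in check and no legal moves → stalemate.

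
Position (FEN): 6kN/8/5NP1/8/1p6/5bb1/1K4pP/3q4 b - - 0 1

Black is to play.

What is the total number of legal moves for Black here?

3

Black to move; king on g8.
In check: yes, from the white knight on f6.
Legal moves: Kxh8, Kf8, Kg7.
Count: 3.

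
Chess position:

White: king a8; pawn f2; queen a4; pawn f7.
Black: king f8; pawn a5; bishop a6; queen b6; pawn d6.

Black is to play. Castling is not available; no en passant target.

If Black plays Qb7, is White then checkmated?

yes

After Qb7: white king on a8; in check: yes, from the black queen on b7.
King squares — a7: attacked by Qb7; b7: attacked by Ba6; b8: attacked by Qb7.
White has no legal moves → checkmate.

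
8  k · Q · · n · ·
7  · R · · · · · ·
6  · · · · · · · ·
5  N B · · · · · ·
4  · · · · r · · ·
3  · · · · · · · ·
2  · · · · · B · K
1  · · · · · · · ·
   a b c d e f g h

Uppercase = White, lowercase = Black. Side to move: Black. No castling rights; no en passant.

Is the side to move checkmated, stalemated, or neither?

checkmate

Black to move; black king on a8.
In check: yes, from the white queen on c8.
King squares — a7: attacked by Bf2; b7: attacked by Na5; b8: attacked by Rb7.
Legal moves for Black: none.
In check with no legal moves → checkmate.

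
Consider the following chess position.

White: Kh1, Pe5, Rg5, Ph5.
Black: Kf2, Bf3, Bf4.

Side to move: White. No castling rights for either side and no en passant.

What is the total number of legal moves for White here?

White to move; king on h1.
In check: yes, from the black bishop on f3.
Legal moves: Rg2+.
Count: 1.

1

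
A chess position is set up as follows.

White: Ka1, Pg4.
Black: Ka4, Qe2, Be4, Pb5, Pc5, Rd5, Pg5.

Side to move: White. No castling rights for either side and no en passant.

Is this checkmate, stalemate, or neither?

White to move; white king on a1.
In check: no.
King squares — b1: attacked by Be4; a2: attacked by Qe2; b2: attacked by Qe2.
Legal moves for White: none.
Not in check and no legal moves → stalemate.

stalemate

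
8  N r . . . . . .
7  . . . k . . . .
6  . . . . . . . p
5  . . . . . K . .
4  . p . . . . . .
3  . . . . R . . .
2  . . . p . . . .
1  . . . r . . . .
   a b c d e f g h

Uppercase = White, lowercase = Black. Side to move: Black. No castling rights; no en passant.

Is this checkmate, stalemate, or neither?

Black to move; black king on d7.
In check: no.
Legal moves for Black include: Rh8, Rg8, Rf8+, Re8, Rd8, Rc8, Rxa8, Rb7, Rb6, Rb5+, Kd8, Kc8, Kd6, Kc6, Rh1, Rg1, Rf1+, Re1, ... (list truncated; more exist).
Black has legal moves and is not in check → neither.

neither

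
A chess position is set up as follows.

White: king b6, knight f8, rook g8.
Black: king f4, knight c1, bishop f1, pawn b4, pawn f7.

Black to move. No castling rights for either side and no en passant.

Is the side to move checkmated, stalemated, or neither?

neither

Black to move; black king on f4.
In check: no.
Legal moves for Black include: Kf5, Ke5, Ke4, Kf3, Ke3, Ba6, Bb5, Bc4, Bh3, Bd3, Bg2, Be2, Nd3, Nb3, Ne2, Na2, f6, b3, ... (list truncated; more exist).
Black has legal moves and is not in check → neither.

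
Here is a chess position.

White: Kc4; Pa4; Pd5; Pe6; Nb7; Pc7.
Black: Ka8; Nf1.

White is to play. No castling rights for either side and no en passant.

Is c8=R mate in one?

no

After c8=R: black king on a8; in check: yes, from the white rook on c8.
Black has 2 legal replies: Kxb7, Ka7.
In check but a legal move exists → not checkmate.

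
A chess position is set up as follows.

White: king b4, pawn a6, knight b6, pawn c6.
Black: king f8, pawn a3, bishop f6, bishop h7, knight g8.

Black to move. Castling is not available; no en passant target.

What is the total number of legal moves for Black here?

Black to move; king on f8.
In check: no.
Legal moves: Ne7, Nh6, Ke8, Kg7, Kf7, Ke7, Bg6, Bf5, Be4, Bd3, Bc2, Bb1, Bh8, Bd8, Bg7, Be7+, Bg5, Be5, Bh4, Bd4, Bc3+, Bb2, Ba1, a2.
Count: 24.

24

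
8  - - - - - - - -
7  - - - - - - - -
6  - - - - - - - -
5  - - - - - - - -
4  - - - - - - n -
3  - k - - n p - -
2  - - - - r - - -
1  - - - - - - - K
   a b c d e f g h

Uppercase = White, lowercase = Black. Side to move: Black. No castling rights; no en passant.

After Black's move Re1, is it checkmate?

yes

After Re1: white king on h1; in check: yes, from the black rook on e1.
King squares — g1: attacked by Re1; g2: attacked by Ne3; h2: attacked by Ng4.
White has no legal moves → checkmate.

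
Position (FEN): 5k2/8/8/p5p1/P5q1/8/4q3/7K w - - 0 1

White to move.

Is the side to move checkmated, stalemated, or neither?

stalemate

White to move; white king on h1.
In check: no.
King squares — g1: attacked by Qg4; g2: attacked by Qe2; h2: attacked by Qe2.
Legal moves for White: none.
Not in check and no legal moves → stalemate.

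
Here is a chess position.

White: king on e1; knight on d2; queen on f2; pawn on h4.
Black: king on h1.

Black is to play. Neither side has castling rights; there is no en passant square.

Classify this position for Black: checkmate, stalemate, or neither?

stalemate

Black to move; black king on h1.
In check: no.
King squares — g1: attacked by Qf2; g2: attacked by Qf2; h2: attacked by Qf2.
Legal moves for Black: none.
Not in check and no legal moves → stalemate.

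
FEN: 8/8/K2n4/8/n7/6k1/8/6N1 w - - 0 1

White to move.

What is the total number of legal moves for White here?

5

White to move; king on a6.
In check: no.
Legal moves: Ka7, Ka5, Nh3, Nf3, Ne2+.
Count: 5.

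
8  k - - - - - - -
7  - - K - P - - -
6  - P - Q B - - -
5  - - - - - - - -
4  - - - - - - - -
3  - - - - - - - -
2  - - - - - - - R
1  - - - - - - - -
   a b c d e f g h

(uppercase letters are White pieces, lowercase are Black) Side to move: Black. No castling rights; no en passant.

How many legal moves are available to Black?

0

Black to move; king on a8.
In check: no.
Legal moves: none.
Count: 0.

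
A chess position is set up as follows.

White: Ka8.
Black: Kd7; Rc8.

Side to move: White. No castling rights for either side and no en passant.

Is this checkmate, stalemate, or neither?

neither

White to move; white king on a8.
In check: yes, from the black rook on c8.
Legal moves for White: Kb7, Ka7.
White is in check but has 2 legal moves → neither.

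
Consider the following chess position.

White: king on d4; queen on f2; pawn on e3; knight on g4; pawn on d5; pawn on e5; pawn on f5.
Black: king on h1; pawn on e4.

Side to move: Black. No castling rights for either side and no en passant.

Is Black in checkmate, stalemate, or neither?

stalemate

Black to move; black king on h1.
In check: no.
King squares — g1: attacked by Qf2; g2: attacked by Qf2; h2: attacked by Qf2.
Legal moves for Black: none.
Not in check and no legal moves → stalemate.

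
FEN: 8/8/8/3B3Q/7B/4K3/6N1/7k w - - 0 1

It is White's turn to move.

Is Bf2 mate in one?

yes

After Bf2: black king on h1; in check: yes, from the white queen on h5.
King squares — g1: attacked by Bf2; g2: attacked by Bd5; h2: attacked by Qh5.
Black has no legal moves → checkmate.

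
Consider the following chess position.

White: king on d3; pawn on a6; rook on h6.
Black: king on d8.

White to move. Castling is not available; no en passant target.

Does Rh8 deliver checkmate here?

no

After Rh8: black king on d8; in check: yes, from the white rook on h8.
Black has 3 legal replies: Ke7, Kd7, Kc7.
In check but a legal move exists → not checkmate.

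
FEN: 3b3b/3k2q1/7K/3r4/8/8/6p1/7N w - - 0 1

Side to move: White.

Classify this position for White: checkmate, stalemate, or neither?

checkmate

White to move; white king on h6.
In check: yes, from the black queen on g7.
King squares — g5: attacked by Rd5; h5: attacked by Rd5; g6: attacked by Qg7; g7: attacked by Bh8; h7: attacked by Qg7.
Legal moves for White: none.
In check with no legal moves → checkmate.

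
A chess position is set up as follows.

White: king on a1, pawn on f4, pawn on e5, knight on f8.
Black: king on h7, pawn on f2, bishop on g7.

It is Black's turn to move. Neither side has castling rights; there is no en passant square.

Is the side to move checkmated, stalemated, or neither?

neither

Black to move; black king on h7.
In check: yes, from the white knight on f8.
Legal moves for Black: Kh8, Kg8, Kh6, Bxf8.
Black is in check but has 4 legal moves → neither.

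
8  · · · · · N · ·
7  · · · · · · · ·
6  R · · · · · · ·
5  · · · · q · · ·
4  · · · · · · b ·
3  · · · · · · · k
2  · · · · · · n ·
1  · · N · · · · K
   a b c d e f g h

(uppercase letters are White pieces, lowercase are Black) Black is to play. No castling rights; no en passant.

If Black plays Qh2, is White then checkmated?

yes

After Qh2: white king on h1; in check: yes, from the black queen on h2.
King squares — g1: attacked by Qh2; g2: attacked by Qh2; h2: attacked by Kh3.
White has no legal moves → checkmate.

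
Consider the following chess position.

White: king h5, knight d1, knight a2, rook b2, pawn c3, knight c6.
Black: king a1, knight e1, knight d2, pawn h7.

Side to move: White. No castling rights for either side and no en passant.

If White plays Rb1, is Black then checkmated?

no

After Rb1: black king on a1; in check: yes, from the white rook on b1.
Black has 3 legal replies: Kxa2, Kxb1, Nxb1.
In check but a legal move exists → not checkmate.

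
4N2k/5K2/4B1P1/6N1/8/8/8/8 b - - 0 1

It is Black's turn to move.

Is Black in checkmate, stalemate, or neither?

stalemate

Black to move; black king on h8.
In check: no.
King squares — g7: attacked by Kf7; h7: attacked by Ng5; g8: attacked by Kf7.
Legal moves for Black: none.
Not in check and no legal moves → stalemate.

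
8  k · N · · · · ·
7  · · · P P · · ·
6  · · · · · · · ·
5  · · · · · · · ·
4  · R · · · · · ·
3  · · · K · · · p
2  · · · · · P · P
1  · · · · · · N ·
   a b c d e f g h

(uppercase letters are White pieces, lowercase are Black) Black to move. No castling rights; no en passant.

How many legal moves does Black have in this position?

Black to move; king on a8.
In check: no.
Legal moves: none.
Count: 0.

0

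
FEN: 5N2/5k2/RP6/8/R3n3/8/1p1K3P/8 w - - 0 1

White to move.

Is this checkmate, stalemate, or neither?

neither

White to move; white king on d2.
In check: yes, from the black knight on e4.
King squares — c1: attacked by Pb2; d1: available; e1: available; c2: available; e2: available; c3: attacked by Ne4; d3: available; e3: available.
Legal moves for White: Ke3, Kd3, Ke2, Kc2, Ke1, Kd1, Rxe4.
White is in check but has 7 legal moves → neither.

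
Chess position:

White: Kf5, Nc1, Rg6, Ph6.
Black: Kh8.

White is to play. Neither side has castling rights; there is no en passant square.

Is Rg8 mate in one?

After Rg8: black king on h8; in check: yes, from the white rook on g8.
Black has 2 legal replies: Kxg8, Kh7.
In check but a legal move exists → not checkmate.

no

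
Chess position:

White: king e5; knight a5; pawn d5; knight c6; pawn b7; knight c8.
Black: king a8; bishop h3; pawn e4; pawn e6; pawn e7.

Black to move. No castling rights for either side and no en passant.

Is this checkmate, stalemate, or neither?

Black to move; black king on a8.
In check: yes, from the white pawn on b7.
King squares — a7: attacked by Nc6; b7: attacked by Na5; b8: attacked by Nc6.
Legal moves for Black: none.
In check with no legal moves → checkmate.

checkmate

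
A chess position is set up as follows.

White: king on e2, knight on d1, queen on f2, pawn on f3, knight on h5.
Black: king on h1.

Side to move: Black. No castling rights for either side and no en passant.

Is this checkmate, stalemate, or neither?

Black to move; black king on h1.
In check: no.
King squares — g1: attacked by Qf2; g2: attacked by Qf2; h2: attacked by Qf2.
Legal moves for Black: none.
Not in check and no legal moves → stalemate.

stalemate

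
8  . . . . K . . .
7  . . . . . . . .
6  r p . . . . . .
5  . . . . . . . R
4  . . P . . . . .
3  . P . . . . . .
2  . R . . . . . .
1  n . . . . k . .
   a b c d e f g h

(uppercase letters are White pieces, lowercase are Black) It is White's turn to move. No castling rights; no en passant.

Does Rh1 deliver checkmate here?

yes

After Rh1: black king on f1; in check: yes, from the white rook on h1.
King squares — e1: attacked by Rh1; g1: attacked by Rh1; e2: attacked by Rb2; f2: attacked by Rb2; g2: attacked by Rb2.
Black has no legal moves → checkmate.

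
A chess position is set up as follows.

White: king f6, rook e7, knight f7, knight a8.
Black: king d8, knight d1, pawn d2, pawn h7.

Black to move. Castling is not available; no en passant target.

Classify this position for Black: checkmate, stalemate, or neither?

Black to move; black king on d8.
In check: yes, from the white knight on f7.
Legal moves for Black: Kc8.
Black is in check but has 1 legal move → neither.

neither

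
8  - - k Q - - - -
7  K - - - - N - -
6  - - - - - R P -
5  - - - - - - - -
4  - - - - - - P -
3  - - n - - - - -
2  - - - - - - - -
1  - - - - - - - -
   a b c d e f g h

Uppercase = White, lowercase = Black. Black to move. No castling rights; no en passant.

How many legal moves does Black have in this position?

Black to move; king on c8.
In check: yes, from the white queen on d8.
Legal moves: none.
Count: 0.

0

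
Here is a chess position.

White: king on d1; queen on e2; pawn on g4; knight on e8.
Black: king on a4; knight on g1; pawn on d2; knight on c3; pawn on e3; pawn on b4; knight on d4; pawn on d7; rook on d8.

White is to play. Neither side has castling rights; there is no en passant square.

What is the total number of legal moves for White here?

0

White to move; king on d1.
In check: yes, from the black knight on c3.
Legal moves: none.
Count: 0.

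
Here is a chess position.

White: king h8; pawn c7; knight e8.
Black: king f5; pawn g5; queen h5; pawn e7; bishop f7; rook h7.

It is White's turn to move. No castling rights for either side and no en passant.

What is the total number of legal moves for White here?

0

White to move; king on h8.
In check: yes, from the black rook on h7.
Legal moves: none.
Count: 0.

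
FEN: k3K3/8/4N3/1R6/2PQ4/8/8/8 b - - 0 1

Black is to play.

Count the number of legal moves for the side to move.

Black to move; king on a8.
In check: no.
Legal moves: none.
Count: 0.

0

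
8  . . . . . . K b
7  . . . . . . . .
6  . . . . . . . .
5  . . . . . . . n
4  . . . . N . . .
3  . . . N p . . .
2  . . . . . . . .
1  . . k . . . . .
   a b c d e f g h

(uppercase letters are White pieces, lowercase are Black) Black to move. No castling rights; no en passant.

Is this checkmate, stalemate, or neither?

Black to move; black king on c1.
In check: yes, from the white knight on d3.
King squares — b1: available; d1: available; b2: attacked by Nd3; c2: available; d2: attacked by Ne4.
Legal moves for Black: Kc2, Kd1, Kb1.
Black is in check but has 3 legal moves → neither.

neither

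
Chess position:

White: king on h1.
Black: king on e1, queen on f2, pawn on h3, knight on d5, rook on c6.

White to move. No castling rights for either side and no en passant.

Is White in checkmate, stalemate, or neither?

stalemate

White to move; white king on h1.
In check: no.
King squares — g1: attacked by Qf2; g2: attacked by Qf2; h2: attacked by Qf2.
Legal moves for White: none.
Not in check and no legal moves → stalemate.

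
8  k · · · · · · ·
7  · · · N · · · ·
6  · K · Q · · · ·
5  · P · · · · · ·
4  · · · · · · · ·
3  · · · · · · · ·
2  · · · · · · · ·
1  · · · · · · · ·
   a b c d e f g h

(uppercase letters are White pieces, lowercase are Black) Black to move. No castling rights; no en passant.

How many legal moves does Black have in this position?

Black to move; king on a8.
In check: no.
Legal moves: none.
Count: 0.

0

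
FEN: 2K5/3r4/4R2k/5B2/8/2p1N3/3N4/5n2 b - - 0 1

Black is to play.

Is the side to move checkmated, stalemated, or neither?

neither

Black to move; black king on h6.
In check: yes, from the white rook on e6.
Legal moves for Black: Kg7, Kh5, Kg5.
Black is in check but has 3 legal moves → neither.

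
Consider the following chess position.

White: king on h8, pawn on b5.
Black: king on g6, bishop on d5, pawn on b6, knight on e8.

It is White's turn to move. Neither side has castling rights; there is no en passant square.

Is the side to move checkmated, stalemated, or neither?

White to move; white king on h8.
In check: no.
King squares — g7: attacked by Kg6; h7: attacked by Kg6; g8: attacked by Bd5.
Legal moves for White: none.
Not in check and no legal moves → stalemate.

stalemate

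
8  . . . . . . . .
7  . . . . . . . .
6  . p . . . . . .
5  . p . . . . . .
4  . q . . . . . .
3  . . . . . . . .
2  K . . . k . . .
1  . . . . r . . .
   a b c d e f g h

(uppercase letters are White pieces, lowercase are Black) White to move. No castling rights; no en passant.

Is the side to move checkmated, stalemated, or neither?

stalemate

White to move; white king on a2.
In check: no.
King squares — a1: attacked by Re1; b1: attacked by Re1; b2: attacked by Qb4; a3: attacked by Qb4; b3: attacked by Qb4.
Legal moves for White: none.
Not in check and no legal moves → stalemate.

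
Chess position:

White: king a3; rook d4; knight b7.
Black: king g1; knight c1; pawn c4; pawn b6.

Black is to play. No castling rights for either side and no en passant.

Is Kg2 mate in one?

no

After Kg2: white king on a3; in check: no.
White is not in check, so this cannot be checkmate.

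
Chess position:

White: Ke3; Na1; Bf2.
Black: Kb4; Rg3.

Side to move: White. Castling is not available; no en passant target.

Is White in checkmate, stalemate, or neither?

neither

White to move; white king on e3.
In check: yes, from the black rook on g3.
King squares — d2: available; e2: available; f2: own bishop; d3: attacked by Rg3; f3: attacked by Rg3; d4: available; e4: available; f4: available.
Legal moves for White: Kf4, Ke4, Kd4, Ke2, Kd2, Bxg3.
White is in check but has 6 legal moves → neither.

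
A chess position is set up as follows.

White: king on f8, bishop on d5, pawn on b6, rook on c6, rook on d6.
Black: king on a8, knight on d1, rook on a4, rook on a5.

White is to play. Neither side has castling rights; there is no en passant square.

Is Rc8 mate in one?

yes

After Rc8: black king on a8; in check: yes, from the white bishop on d5 and the white rook on c8.
King squares — a7: attacked by Pb6; b7: attacked by Bd5; b8: attacked by Rc8.
Black has no legal moves → checkmate.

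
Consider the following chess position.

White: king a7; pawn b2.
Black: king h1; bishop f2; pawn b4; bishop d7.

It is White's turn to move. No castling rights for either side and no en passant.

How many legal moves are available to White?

White to move; king on a7.
In check: yes, from the black bishop on f2.
Legal moves: Kb8, Ka8, Kb7, Ka6.
Count: 4.

4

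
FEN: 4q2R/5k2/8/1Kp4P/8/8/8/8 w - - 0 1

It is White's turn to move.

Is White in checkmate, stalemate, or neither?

White to move; white king on b5.
In check: yes, from the black queen on e8.
King squares — a4: attacked by Qe8; b4: attacked by Pc5; c4: available; a5: available; c5: available; a6: available; b6: available; c6: attacked by Qe8.
Legal moves for White: Kb6, Ka6, Kxc5, Ka5, Kc4, Rxe8.
White is in check but has 6 legal moves → neither.

neither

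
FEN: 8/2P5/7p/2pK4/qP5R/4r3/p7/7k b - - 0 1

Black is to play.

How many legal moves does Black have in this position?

3

Black to move; king on h1.
In check: yes, from the white rook on h4.
Legal moves: Kg2, Kg1, Rh3.
Count: 3.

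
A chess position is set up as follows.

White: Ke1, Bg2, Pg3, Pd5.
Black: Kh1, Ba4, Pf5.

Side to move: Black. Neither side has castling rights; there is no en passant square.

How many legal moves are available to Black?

3

Black to move; king on h1.
In check: yes, from the white bishop on g2.
Legal moves: Kh2, Kxg2, Kg1.
Count: 3.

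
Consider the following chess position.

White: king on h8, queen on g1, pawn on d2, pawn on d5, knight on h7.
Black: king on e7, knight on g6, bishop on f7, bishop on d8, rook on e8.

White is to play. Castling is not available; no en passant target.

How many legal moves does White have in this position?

1

White to move; king on h8.
In check: yes, from the black knight on g6 and the black rook on e8.
Legal moves: Kg7.
Count: 1.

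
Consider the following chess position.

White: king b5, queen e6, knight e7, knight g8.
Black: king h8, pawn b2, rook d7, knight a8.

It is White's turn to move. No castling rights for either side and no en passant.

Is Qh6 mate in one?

yes

After Qh6: black king on h8; in check: yes, from the white queen on h6.
King squares — g7: attacked by Qh6; h7: attacked by Qh6; g8: attacked by Ne7.
Black has no legal moves → checkmate.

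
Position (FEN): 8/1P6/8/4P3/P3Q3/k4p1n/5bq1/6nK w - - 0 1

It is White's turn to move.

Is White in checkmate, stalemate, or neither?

checkmate

White to move; white king on h1.
In check: yes, from the black queen on g2.
King squares — g1: attacked by Bf2; g2: attacked by Pf3; h2: attacked by Qg2.
Legal moves for White: none.
In check with no legal moves → checkmate.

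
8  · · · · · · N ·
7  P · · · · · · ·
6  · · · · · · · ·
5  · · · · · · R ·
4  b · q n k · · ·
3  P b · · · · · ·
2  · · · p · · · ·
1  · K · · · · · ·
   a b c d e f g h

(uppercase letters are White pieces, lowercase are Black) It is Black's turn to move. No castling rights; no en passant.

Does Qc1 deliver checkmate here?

After Qc1: white king on b1; in check: yes, from the black queen on c1.
King squares — a1: attacked by Qc1; c1: attacked by Pd2; a2: attacked by Bb3; b2: attacked by Qc1; c2: attacked by Qc1.
White has no legal moves → checkmate.

yes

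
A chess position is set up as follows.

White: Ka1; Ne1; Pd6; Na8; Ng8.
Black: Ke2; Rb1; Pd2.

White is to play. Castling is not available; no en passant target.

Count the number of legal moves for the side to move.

2

White to move; king on a1.
In check: yes, from the black rook on b1.
Legal moves: Ka2, Kxb1.
Count: 2.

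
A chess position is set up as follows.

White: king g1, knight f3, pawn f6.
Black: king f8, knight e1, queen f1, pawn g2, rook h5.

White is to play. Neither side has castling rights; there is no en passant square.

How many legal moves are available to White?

White to move; king on g1.
In check: yes, from the black queen on f1.
Legal moves: none.
Count: 0.

0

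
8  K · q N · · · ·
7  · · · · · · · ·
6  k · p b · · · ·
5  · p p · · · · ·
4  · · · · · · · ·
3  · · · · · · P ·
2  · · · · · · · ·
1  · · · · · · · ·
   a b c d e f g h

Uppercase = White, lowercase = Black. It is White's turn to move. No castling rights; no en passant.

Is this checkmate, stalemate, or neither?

White to move; white king on a8.
In check: yes, from the black queen on c8.
King squares — a7: attacked by Ka6; b7: attacked by Ka6; b8: attacked by Bd6.
Legal moves for White: none.
In check with no legal moves → checkmate.

checkmate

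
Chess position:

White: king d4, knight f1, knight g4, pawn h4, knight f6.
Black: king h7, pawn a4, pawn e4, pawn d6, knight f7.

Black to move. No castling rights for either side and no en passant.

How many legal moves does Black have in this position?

Black to move; king on h7.
In check: yes, from the white knight on f6.
Legal moves: Kh8, Kg7, Kg6.
Count: 3.

3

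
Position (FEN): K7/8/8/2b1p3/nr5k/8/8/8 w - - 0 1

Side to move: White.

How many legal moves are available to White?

White to move; king on a8.
In check: no.
Legal moves: none.
Count: 0.

0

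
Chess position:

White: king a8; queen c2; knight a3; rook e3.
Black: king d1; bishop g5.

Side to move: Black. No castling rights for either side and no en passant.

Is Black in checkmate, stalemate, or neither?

Black to move; black king on d1.
In check: yes, from the white queen on c2.
King squares — c1: attacked by Qc2; e1: attacked by Re3; c2: attacked by Na3; d2: attacked by Qc2; e2: attacked by Qc2.
Legal moves for Black: none.
In check with no legal moves → checkmate.

checkmate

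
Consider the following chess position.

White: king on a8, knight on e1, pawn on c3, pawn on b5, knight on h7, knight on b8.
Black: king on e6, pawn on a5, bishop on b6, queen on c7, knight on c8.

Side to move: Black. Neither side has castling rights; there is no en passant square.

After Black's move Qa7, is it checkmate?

After Qa7: white king on a8; in check: yes, from the black queen on a7.
King squares — a7: attacked by Bb6; b7: attacked by Qa7; b8: own knight.
White has no legal moves → checkmate.

yes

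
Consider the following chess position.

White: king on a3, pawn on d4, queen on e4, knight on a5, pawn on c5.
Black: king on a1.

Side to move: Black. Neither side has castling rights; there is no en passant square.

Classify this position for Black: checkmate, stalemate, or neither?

stalemate

Black to move; black king on a1.
In check: no.
King squares — b1: attacked by Qe4; a2: attacked by Ka3; b2: attacked by Ka3.
Legal moves for Black: none.
Not in check and no legal moves → stalemate.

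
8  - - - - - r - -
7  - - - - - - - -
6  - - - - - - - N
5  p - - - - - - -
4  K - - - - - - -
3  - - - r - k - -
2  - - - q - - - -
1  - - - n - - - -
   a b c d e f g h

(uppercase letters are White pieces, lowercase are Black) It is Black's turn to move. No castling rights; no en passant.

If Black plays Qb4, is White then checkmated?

yes

After Qb4: white king on a4; in check: yes, from the black queen on b4.
King squares — a3: attacked by Rd3; b3: attacked by Rd3; b4: attacked by Pa5; a5: attacked by Qb4; b5: attacked by Qb4.
White has no legal moves → checkmate.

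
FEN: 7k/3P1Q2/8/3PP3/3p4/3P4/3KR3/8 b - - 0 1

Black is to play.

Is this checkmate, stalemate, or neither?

stalemate

Black to move; black king on h8.
In check: no.
King squares — g7: attacked by Qf7; h7: attacked by Qf7; g8: attacked by Qf7.
Legal moves for Black: none.
Not in check and no legal moves → stalemate.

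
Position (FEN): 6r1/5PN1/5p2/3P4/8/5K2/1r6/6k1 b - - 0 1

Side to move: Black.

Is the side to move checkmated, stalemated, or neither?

neither

Black to move; black king on g1.
In check: no.
Legal moves for Black include: Rh8, Rf8, Re8, Rd8, Rc8, Rgb8, Ra8, Rxg7, Rbb8, Rb7, Rb6, Rb5, Rb4, Rb3+, Rh2, Rg2, Rf2+, Re2, ... (list truncated; more exist).
Black has legal moves and is not in check → neither.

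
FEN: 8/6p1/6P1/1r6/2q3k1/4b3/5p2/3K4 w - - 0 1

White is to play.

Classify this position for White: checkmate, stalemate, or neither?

stalemate

White to move; white king on d1.
In check: no.
King squares — c1: attacked by Be3; e1: attacked by Pf2; c2: attacked by Qc4; d2: attacked by Be3; e2: attacked by Qc4.
Legal moves for White: none.
Not in check and no legal moves → stalemate.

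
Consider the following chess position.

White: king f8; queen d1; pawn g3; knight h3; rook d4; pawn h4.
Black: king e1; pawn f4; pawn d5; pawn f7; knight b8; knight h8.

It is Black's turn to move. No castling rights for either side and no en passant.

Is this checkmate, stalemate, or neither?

checkmate

Black to move; black king on e1.
In check: yes, from the white queen on d1.
King squares — d1: attacked by Rd4; f1: attacked by Qd1; d2: attacked by Qd1; e2: attacked by Qd1; f2: attacked by Nh3.
Legal moves for Black: none.
In check with no legal moves → checkmate.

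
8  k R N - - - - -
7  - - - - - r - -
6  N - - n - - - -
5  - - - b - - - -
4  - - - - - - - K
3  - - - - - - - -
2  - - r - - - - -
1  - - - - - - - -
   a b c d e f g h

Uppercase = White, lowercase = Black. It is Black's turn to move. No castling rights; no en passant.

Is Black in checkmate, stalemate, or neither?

checkmate

Black to move; black king on a8.
In check: yes, from the white rook on b8.
King squares — a7: attacked by Nc8; b7: attacked by Rb8; b8: attacked by Na6.
Legal moves for Black: none.
In check with no legal moves → checkmate.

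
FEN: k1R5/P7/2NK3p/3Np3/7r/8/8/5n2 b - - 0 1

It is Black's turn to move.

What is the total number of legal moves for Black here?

Black to move; king on a8.
In check: yes, from the white rook on c8.
Legal moves: Kb7.
Count: 1.

1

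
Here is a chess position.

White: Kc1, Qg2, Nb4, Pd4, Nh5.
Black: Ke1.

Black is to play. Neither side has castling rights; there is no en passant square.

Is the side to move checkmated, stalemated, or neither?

Black to move; black king on e1.
In check: no.
King squares — d1: attacked by Kc1; f1: attacked by Qg2; d2: attacked by Kc1; e2: attacked by Qg2; f2: attacked by Qg2.
Legal moves for Black: none.
Not in check and no legal moves → stalemate.

stalemate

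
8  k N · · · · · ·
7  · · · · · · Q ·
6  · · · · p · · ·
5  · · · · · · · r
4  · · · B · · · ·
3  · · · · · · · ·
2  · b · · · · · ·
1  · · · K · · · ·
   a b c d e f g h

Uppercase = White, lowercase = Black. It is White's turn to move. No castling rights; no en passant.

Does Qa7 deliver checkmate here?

yes

After Qa7: black king on a8; in check: yes, from the white queen on a7.
King squares — a7: attacked by Bd4; b7: attacked by Qa7; b8: attacked by Qa7.
Black has no legal moves → checkmate.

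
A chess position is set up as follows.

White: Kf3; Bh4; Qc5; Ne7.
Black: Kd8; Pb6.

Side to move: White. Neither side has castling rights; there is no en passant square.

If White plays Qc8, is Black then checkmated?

yes

After Qc8: black king on d8; in check: yes, from the white queen on c8.
King squares — c7: attacked by Qc8; d7: attacked by Qc8; e7: attacked by Bh4; c8: attacked by Ne7; e8: attacked by Qc8.
Black has no legal moves → checkmate.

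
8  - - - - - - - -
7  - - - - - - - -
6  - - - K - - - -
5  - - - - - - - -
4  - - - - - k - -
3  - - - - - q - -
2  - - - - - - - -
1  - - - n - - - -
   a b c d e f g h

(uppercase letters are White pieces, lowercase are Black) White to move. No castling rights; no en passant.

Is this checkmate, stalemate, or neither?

White to move; white king on d6.
In check: no.
Legal moves for White: Ke7, Kd7, Kc7, Ke6, Kc5.
White has 5 legal moves and is not in check → neither.

neither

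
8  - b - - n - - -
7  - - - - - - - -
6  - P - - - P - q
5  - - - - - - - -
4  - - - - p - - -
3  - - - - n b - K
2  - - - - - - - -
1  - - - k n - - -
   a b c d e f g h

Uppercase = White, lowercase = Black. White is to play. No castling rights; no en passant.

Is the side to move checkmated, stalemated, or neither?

White to move; white king on h3.
In check: yes, from the black queen on h6.
King squares — g2: attacked by Ne1; h2: attacked by Qh6; g3: attacked by Bb8; g4: attacked by Ne3; h4: attacked by Qh6.
Legal moves for White: none.
In check with no legal moves → checkmate.

checkmate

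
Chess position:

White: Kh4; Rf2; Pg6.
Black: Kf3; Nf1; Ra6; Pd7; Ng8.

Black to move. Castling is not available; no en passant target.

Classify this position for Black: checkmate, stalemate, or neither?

Black to move; black king on f3.
In check: yes, from the white rook on f2.
King squares — e2: attacked by Rf2; f2: available; g2: attacked by Rf2; e3: available; g3: attacked by Kh4; e4: available; f4: attacked by Rf2; g4: attacked by Kh4.
Legal moves for Black: Ke4, Ke3, Kxf2.
Black is in check but has 3 legal moves → neither.

neither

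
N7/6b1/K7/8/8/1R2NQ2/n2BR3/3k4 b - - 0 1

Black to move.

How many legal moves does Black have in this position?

0

Black to move; king on d1.
In check: yes, from the white knight on e3.
Legal moves: none.
Count: 0.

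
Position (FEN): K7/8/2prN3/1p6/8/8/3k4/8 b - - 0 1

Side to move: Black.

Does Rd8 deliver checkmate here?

no

After Rd8: white king on a8; in check: yes, from the black rook on d8.
White has 3 legal replies: Kb7, Ka7, Nxd8.
In check but a legal move exists → not checkmate.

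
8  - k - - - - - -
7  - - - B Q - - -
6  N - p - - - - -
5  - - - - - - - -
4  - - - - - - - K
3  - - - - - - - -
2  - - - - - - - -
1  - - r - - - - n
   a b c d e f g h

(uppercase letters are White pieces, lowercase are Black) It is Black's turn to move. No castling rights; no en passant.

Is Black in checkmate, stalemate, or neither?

neither

Black to move; black king on b8.
In check: yes, from the white knight on a6.
King squares — a7: available; b7: available; c7: attacked by Na6; a8: available; c8: attacked by Bd7.
Legal moves for Black: Ka8, Kb7, Ka7.
Black is in check but has 3 legal moves → neither.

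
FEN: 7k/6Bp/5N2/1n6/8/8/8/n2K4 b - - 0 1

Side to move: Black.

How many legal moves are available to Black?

Black to move; king on h8.
In check: yes, from the white bishop on g7.
Legal moves: Kxg7.
Count: 1.

1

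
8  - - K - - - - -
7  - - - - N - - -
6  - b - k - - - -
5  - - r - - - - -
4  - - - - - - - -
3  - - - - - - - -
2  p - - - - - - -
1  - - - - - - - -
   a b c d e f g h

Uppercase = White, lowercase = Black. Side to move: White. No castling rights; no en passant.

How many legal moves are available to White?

3

White to move; king on c8.
In check: yes, from the black rook on c5.
Legal moves: Kb8, Kb7, Nc6.
Count: 3.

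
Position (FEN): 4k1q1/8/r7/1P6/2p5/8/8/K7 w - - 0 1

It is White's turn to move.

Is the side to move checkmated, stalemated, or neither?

neither

White to move; white king on a1.
In check: yes, from the black rook on a6.
King squares — b1: available; a2: attacked by Ra6; b2: available.
Legal moves for White: Kb2, Kb1, bxa6.
White is in check but has 3 legal moves → neither.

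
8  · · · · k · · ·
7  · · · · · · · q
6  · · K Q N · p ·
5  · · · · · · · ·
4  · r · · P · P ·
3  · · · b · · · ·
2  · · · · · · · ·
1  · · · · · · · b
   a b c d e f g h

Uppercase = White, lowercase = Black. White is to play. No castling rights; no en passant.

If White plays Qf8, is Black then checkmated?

After Qf8: black king on e8; in check: yes, from the white queen on f8.
King squares — d7: attacked by Kc6; e7: attacked by Qf8; f7: attacked by Qf8; d8: attacked by Ne6; f8: attacked by Ne6.
Black has no legal moves → checkmate.

yes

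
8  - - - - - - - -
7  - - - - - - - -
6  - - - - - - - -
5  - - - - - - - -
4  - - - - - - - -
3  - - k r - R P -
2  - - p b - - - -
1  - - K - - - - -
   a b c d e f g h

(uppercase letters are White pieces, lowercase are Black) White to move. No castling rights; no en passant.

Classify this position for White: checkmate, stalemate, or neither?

White to move; white king on c1.
In check: yes, from the black bishop on d2.
King squares — b1: attacked by Pc2; d1: attacked by Pc2; b2: attacked by Kc3; c2: attacked by Kc3; d2: attacked by Kc3.
Legal moves for White: none.
In check with no legal moves → checkmate.

checkmate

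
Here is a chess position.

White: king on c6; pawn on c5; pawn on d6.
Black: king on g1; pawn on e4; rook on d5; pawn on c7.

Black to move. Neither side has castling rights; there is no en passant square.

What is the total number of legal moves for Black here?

17

Black to move; king on g1.
In check: no.
Legal moves: Rxd6+, Rh5, Rg5, Rf5, Re5, Rxc5+, Rd4, Rd3, Rd2, Rd1, Kh2, Kg2, Kf2, Kh1, Kf1, cxd6, e3.
Count: 17.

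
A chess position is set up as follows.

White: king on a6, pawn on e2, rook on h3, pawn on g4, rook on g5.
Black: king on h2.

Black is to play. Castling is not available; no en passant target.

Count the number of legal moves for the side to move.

Black to move; king on h2.
In check: yes, from the white rook on h3.
Legal moves: Kxh3, Kg2, Kg1.
Count: 3.

3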